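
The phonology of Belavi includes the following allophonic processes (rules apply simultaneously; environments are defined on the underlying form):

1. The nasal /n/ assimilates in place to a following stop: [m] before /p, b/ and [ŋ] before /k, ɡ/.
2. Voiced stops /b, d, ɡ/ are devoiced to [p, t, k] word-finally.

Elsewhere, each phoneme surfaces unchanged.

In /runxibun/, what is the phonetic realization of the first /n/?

/n/ (between /u/ and /x/) is in the target of rule 1 but the environment (before a labial or velar stop) is not met → [n].

[n]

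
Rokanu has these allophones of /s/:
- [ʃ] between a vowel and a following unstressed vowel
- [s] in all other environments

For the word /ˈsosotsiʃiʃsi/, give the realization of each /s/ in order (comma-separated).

[s], [ʃ], [s], [s]

Occurrence 1 (position 1): no conditioning environment matches → elsewhere allophone [s].
Occurrence 2 (position 3): between a vowel and a following unstressed vowel → [ʃ].
Occurrence 3 (position 6): no conditioning environment matches → elsewhere allophone [s].
Occurrence 4 (position 11): no conditioning environment matches → elsewhere allophone [s].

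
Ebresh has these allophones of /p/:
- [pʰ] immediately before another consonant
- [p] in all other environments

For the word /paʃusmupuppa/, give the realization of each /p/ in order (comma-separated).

[p], [p], [pʰ], [p]

Occurrence 1 (position 1): no conditioning environment matches → elsewhere allophone [p].
Occurrence 2 (position 8): no conditioning environment matches → elsewhere allophone [p].
Occurrence 3 (position 10): immediately before another consonant → [pʰ].
Occurrence 4 (position 11): no conditioning environment matches → elsewhere allophone [p].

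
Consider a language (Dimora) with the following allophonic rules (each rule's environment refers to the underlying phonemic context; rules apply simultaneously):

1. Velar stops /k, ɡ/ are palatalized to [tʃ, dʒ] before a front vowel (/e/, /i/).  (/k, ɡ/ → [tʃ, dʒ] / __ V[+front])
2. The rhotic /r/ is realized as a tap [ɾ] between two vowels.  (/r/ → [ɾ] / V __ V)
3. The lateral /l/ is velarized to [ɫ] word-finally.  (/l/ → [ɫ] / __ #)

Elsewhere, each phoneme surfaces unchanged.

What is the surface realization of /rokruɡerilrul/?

/r/ (word-initial): rule 2 targets it, but not between two vowels → unchanged [r].
/o/ stays [o].
/k/ — between /o/ and /r/; rule 1 does not apply here → [k].
/r/ (between /k/ and /u/): rule 2 targets it, but not between two vowels → unchanged [r].
/u/ (between /r/ and /ɡ/) is unaffected → [u].
/ɡ/ meets the environment for rule 1 (before a front vowel) → [dʒ].
/e/ — not in any rule's target class → [e].
/r/ meets the environment for rule 2 (between two vowels) → [ɾ].
/i/ — not in any rule's target class → [i].
/l/ (between /i/ and /r/): rule 3 targets it, but not word-finally → unchanged [l].
/r/ — between /l/ and /u/; rule 2 does not apply here → [r].
/u/ (between /r/ and /l/) is unaffected → [u].
/l/ (word-final): word-finally, so rule 3 applies → [ɫ].

[rokrudʒeɾilruɫ]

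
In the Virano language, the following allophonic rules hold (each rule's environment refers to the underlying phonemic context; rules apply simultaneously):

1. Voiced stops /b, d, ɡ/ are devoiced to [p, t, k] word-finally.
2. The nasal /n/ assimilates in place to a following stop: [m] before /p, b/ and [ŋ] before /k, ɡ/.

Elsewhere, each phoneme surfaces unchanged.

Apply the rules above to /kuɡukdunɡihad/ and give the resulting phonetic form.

[kuɡukduŋɡihat]

/k/ (word-initial) is unaffected → [k].
/u/ — not in any rule's target class → [u].
/ɡ/ (between /u/ and /u/) is in the target of rule 1 but the environment (word-finally) is not met → [ɡ].
/u/ (between /ɡ/ and /k/): no rule targets it → [u].
/k/ — not in any rule's target class → [k].
/d/ (between /k/ and /u/) is in the target of rule 1 but the environment (word-finally) is not met → [d].
/u/ — not in any rule's target class → [u].
/n/ meets the environment for rule 2 (before a labial or velar stop) → [ŋ].
/ɡ/ (between /n/ and /i/) is in the target of rule 1 but the environment (word-finally) is not met → [ɡ].
/i/ — not in any rule's target class → [i].
/h/ (between /i/ and /a/): no rule targets it → [h].
/a/ stays [a].
Rule 1 applies to /d/ (word-final: word-finally) → [t].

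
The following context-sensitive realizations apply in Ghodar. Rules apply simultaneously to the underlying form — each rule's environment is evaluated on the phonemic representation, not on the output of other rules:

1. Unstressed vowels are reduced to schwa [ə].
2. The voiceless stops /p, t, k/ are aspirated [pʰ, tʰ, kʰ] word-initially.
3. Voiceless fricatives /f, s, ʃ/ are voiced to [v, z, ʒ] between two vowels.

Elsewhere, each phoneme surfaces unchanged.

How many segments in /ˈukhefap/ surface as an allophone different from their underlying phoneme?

3

Segments that undergo a rule: /e/ → [ə] (rule 1); /f/ → [v] (rule 3); /a/ → [ə] (rule 1).
All other segments surface unchanged.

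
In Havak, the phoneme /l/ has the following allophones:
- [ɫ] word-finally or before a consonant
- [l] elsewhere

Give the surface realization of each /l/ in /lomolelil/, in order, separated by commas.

[l], [l], [l], [ɫ]

Occurrence 1 (position 1): no conditioning environment matches → elsewhere allophone [l].
Occurrence 2 (position 5): no conditioning environment matches → elsewhere allophone [l].
Occurrence 3 (position 7): no conditioning environment matches → elsewhere allophone [l].
Occurrence 4 (position 9): word-finally or before a consonant → [ɫ].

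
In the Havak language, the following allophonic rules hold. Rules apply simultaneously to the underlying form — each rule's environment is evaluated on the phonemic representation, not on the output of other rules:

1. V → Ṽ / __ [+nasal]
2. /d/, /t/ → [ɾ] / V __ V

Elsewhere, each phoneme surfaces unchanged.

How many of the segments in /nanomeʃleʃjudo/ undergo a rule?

3

Segments that undergo a rule: /a/ → [ã] (rule 1); /o/ → [õ] (rule 1); /d/ → [ɾ] (rule 2).
All other segments surface unchanged.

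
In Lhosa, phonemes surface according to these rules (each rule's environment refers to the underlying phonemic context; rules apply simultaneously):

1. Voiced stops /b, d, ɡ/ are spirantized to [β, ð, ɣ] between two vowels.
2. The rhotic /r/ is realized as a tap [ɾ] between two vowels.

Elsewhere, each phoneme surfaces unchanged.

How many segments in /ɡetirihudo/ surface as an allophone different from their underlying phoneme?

2

Segments that undergo a rule: /r/ → [ɾ] (rule 2); /d/ → [ð] (rule 1).
All other segments surface unchanged.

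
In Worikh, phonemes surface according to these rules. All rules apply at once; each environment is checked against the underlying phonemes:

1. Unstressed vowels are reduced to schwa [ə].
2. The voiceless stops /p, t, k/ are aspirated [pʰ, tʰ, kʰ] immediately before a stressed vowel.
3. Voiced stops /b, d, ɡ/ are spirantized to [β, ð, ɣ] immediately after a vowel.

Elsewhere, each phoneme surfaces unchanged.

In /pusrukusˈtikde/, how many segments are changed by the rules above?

5

Segments that undergo a rule: /u/ → [ə] (rule 1); /u/ → [ə] (rule 1); /u/ → [ə] (rule 1); /t/ → [tʰ] (rule 2); /e/ → [ə] (rule 1).
All other segments surface unchanged.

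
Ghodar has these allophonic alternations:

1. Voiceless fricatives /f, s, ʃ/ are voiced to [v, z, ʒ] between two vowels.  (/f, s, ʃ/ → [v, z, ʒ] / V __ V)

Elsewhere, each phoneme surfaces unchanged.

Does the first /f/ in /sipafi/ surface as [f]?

No

/f/ — between /a/ and /i/, between two vowels — surfaces as [v] (rule 1).
The actual realization is [v], not [f].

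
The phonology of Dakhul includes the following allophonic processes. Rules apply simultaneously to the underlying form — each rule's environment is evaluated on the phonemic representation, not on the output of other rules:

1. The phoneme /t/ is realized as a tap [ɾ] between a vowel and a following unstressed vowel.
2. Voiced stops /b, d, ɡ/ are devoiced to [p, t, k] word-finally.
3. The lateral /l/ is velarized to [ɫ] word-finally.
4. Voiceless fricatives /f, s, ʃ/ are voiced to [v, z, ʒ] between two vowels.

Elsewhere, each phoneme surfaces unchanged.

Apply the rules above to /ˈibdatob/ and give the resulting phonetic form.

/i/ (word-initial): no rule targets it → [i].
/b/ (between /i/ and /d/) is in the target of rule 2 but the environment (word-finally) is not met → [b].
/d/ (between /b/ and /a/) fails the environment for rule 2, so it stays [d].
/a/ (between /d/ and /t/) is unaffected → [a].
/t/ (between /a/ and /o/): between a vowel and a following unstressed vowel, so rule 1 applies → [ɾ].
/o/ (between /t/ and /b/): no rule targets it → [o].
Rule 2 applies to /b/ (word-final: word-finally) → [p].

[ˈibdaɾop]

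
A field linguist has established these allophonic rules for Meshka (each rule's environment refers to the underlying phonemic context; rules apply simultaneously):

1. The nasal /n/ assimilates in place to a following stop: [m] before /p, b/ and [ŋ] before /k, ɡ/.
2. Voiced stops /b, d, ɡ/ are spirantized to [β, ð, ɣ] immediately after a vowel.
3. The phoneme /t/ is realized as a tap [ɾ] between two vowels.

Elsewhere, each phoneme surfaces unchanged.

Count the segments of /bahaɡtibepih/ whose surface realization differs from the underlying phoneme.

2

Segments that undergo a rule: /ɡ/ → [ɣ] (rule 2); /b/ → [β] (rule 2).
All other segments surface unchanged.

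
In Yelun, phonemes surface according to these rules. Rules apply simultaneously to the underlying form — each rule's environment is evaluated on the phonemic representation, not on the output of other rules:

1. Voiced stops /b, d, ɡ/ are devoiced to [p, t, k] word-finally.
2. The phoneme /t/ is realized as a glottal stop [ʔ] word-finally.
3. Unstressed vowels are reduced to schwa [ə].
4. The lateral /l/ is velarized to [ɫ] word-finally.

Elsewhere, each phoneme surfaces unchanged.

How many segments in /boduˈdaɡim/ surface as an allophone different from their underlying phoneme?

3

Segments that undergo a rule: /o/ → [ə] (rule 3); /u/ → [ə] (rule 3); /i/ → [ə] (rule 3).
All other segments surface unchanged.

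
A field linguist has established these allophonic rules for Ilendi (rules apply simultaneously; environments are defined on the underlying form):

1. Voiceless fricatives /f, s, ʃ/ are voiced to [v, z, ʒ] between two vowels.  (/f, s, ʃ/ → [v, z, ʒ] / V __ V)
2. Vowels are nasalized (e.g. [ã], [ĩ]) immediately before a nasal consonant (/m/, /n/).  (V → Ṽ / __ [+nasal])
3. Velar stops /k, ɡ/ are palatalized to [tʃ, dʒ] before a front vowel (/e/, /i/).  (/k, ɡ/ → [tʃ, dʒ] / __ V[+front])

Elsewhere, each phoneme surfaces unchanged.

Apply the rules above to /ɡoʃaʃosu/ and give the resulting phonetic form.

/ɡ/ (word-initial) fails the environment for rule 3, so it stays [ɡ].
/o/ (between /ɡ/ and /ʃ/): rule 2 targets it, but not before a nasal consonant → unchanged [o].
/ʃ/ (between /o/ and /a/) occurs between two vowels → [ʒ] by rule 1.
/a/ (between /ʃ/ and /ʃ/) is in the target of rule 2 but the environment (before a nasal consonant) is not met → [a].
/ʃ/ (between /a/ and /o/) occurs between two vowels → [ʒ] by rule 1.
/o/ — between /ʃ/ and /s/; rule 2 does not apply here → [o].
/s/ meets the environment for rule 1 (between two vowels) → [z].
/u/ (word-final) fails the environment for rule 2, so it stays [u].

[ɡoʒaʒozu]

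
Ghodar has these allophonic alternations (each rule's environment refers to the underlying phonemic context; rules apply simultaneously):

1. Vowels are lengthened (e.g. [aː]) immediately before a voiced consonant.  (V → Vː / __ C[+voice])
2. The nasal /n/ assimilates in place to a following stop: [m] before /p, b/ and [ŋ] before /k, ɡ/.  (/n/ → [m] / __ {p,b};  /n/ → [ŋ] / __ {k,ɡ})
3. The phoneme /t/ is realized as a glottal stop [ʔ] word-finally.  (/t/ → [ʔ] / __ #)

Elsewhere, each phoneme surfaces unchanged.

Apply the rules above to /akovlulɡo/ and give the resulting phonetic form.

/a/ (word-initial) fails the environment for rule 1, so it stays [a].
/o/ — between /k/ and /v/, before a voiced consonant — surfaces as [oː] (rule 1).
/u/ (between /l/ and /l/): before a voiced consonant, so rule 1 applies → [uː].
/o/ (word-final) is in the target of rule 1 but the environment (before a voiced consonant) is not met → [o].

[akoːvluːlɡo]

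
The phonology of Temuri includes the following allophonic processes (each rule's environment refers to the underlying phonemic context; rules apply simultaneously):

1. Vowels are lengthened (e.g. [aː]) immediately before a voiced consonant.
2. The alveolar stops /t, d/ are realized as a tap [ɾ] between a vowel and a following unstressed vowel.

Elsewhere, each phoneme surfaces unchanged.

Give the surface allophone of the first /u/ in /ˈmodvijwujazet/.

[uː]

Rule 1 applies to /u/ (between /w/ and /j/: before a voiced consonant) → [uː].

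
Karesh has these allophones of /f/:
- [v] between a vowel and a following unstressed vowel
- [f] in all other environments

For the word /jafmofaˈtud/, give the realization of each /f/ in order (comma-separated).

[f], [v]

Occurrence 1 (position 3): no conditioning environment matches → elsewhere allophone [f].
Occurrence 2 (position 6): between a vowel and a following unstressed vowel → [v].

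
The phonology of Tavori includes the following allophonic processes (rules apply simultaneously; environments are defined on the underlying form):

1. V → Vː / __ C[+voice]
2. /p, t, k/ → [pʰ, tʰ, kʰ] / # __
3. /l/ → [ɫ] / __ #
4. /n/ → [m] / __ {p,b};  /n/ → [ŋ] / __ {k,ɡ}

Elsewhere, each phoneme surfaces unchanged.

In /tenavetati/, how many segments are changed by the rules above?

3

Segments that undergo a rule: /t/ → [tʰ] (rule 2); /e/ → [eː] (rule 1); /a/ → [aː] (rule 1).
All other segments surface unchanged.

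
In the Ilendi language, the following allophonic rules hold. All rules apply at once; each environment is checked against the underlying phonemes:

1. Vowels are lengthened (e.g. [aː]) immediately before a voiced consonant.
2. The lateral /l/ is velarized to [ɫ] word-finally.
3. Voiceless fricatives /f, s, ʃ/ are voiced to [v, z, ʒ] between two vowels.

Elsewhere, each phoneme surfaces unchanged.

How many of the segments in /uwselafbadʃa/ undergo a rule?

Segments that undergo a rule: /u/ → [uː] (rule 1); /e/ → [eː] (rule 1); /a/ → [aː] (rule 1).
All other segments surface unchanged.

3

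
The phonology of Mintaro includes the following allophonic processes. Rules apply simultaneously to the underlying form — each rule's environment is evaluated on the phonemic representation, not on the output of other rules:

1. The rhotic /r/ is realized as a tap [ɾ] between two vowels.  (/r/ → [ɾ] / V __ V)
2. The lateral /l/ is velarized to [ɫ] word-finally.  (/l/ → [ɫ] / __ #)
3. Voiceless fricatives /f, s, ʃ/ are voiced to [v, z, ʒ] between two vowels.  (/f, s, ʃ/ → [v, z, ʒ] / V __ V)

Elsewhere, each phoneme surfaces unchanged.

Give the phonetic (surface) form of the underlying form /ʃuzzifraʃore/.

/ʃ/ — word-initial; rule 3 does not apply here → [ʃ].
/u/ — not in any rule's target class → [u].
/z/ (between /u/ and /z/): no rule targets it → [z].
/z/ (between /z/ and /i/): no rule targets it → [z].
/i/ (between /z/ and /f/) is unaffected → [i].
/f/ (between /i/ and /r/) fails the environment for rule 3, so it stays [f].
/r/ — between /f/ and /a/; rule 1 does not apply here → [r].
/a/ (between /r/ and /ʃ/): no rule targets it → [a].
/ʃ/ — between /a/ and /o/, between two vowels — surfaces as [ʒ] (rule 3).
/o/ (between /ʃ/ and /r/): no rule targets it → [o].
/r/ (between /o/ and /e/): between two vowels, so rule 1 applies → [ɾ].
/e/ (word-final): no rule targets it → [e].

[ʃuzzifraʒoɾe]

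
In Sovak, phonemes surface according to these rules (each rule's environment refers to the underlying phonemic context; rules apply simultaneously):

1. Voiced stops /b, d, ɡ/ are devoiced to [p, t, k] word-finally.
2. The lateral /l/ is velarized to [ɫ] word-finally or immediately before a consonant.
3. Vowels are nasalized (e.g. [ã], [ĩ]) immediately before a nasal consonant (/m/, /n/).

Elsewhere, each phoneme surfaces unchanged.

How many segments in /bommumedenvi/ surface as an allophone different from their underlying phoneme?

Segments that undergo a rule: /o/ → [õ] (rule 3); /u/ → [ũ] (rule 3); /e/ → [ẽ] (rule 3).
All other segments surface unchanged.

3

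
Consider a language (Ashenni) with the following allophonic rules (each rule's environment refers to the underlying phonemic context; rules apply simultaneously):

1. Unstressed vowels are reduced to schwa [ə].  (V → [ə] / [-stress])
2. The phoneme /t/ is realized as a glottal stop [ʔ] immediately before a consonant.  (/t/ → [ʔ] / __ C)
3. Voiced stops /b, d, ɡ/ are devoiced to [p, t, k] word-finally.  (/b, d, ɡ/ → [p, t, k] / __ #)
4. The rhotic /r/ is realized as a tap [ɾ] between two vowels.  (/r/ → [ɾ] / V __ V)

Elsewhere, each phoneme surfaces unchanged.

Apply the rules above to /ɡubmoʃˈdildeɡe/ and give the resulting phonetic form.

[ɡəbməʃˈdildəɡə]

/ɡ/ — word-initial; rule 3 does not apply here → [ɡ].
Rule 1 applies to /u/ (between /ɡ/ and /b/: in an unstressed syllable) → [ə].
/b/ (between /u/ and /m/): rule 3 targets it, but not word-finally → unchanged [b].
/m/ (between /b/ and /o/): no rule targets it → [m].
Rule 1 applies to /o/ (between /m/ and /ʃ/: in an unstressed syllable) → [ə].
/ʃ/ — not in any rule's target class → [ʃ].
/d/ (between /ʃ/ and /i/): rule 3 targets it, but not word-finally → unchanged [d].
/i/ (between /d/ and /l/) fails the environment for rule 1, so it stays [i].
/l/ stays [l].
/d/ (between /l/ and /e/): rule 3 targets it, but not word-finally → unchanged [d].
/e/ (between /d/ and /ɡ/) occurs in an unstressed syllable → [ə] by rule 1.
/ɡ/ (between /e/ and /e/) is in the target of rule 3 but the environment (word-finally) is not met → [ɡ].
/e/ (word-final) occurs in an unstressed syllable → [ə] by rule 1.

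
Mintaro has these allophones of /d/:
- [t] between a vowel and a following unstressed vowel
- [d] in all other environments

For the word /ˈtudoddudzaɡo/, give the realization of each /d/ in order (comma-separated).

[t], [d], [d], [d]

Occurrence 1 (position 3): between a vowel and a following unstressed vowel → [t].
Occurrence 2 (position 5): no conditioning environment matches → elsewhere allophone [d].
Occurrence 3 (position 6): no conditioning environment matches → elsewhere allophone [d].
Occurrence 4 (position 8): no conditioning environment matches → elsewhere allophone [d].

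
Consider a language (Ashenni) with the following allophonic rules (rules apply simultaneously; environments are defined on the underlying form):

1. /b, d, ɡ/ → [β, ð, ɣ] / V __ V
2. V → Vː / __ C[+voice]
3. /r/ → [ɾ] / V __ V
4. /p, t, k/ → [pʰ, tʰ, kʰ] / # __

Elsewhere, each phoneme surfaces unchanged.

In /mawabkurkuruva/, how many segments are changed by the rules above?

6

Segments that undergo a rule: /a/ → [aː] (rule 2); /a/ → [aː] (rule 2); /u/ → [uː] (rule 2); /u/ → [uː] (rule 2); /r/ → [ɾ] (rule 3); /u/ → [uː] (rule 2).
All other segments surface unchanged.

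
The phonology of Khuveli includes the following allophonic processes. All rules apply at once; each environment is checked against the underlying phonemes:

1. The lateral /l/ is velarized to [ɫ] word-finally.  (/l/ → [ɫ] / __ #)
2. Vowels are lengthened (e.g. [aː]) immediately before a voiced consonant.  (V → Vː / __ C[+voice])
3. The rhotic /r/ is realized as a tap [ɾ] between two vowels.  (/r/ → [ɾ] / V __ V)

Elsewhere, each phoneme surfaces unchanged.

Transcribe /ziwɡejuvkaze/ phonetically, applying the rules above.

[ziːwɡeːjuːvkaːze]

/i/ (between /z/ and /w/): before a voiced consonant, so rule 2 applies → [iː].
/e/ (between /ɡ/ and /j/) occurs before a voiced consonant → [eː] by rule 2.
Rule 2 applies to /u/ (between /j/ and /v/: before a voiced consonant) → [uː].
/a/ (between /k/ and /z/): before a voiced consonant, so rule 2 applies → [aː].
/e/ (word-final): rule 2 targets it, but not before a voiced consonant → unchanged [e].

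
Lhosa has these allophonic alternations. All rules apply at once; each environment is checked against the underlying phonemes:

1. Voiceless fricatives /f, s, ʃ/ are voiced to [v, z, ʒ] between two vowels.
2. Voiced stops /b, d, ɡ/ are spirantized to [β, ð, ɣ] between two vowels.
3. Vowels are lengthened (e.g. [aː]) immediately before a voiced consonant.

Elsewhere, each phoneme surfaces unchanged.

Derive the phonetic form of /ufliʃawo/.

[ufliʒaːwo]

/u/ (word-initial): rule 3 targets it, but not before a voiced consonant → unchanged [u].
/f/ (between /u/ and /l/) fails the environment for rule 1, so it stays [f].
/i/ — between /l/ and /ʃ/; rule 3 does not apply here → [i].
/ʃ/ meets the environment for rule 1 (between two vowels) → [ʒ].
/a/ — between /ʃ/ and /w/, before a voiced consonant — surfaces as [aː] (rule 3).
/o/ (word-final): rule 3 targets it, but not before a voiced consonant → unchanged [o].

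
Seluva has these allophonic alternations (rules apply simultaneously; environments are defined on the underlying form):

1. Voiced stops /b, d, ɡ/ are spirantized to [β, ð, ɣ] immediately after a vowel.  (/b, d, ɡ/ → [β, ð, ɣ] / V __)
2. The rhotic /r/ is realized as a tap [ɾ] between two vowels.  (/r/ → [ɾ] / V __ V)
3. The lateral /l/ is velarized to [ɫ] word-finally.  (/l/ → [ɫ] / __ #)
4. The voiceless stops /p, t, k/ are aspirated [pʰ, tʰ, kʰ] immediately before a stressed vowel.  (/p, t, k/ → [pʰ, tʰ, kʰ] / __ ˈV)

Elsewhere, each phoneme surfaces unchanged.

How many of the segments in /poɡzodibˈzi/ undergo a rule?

3

Segments that undergo a rule: /ɡ/ → [ɣ] (rule 1); /d/ → [ð] (rule 1); /b/ → [β] (rule 1).
All other segments surface unchanged.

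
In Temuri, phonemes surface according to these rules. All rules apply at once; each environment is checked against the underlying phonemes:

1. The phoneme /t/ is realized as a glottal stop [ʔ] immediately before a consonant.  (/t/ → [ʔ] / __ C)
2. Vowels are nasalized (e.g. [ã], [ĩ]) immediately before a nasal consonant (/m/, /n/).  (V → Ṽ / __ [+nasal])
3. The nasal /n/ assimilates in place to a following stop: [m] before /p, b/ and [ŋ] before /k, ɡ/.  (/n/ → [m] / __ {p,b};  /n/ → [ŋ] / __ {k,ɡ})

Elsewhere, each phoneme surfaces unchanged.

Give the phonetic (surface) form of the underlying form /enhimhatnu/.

[ẽnhĩmhaʔnu]

/e/ (word-initial): before a nasal consonant, so rule 2 applies → [ẽ].
/n/ (between /e/ and /h/): rule 3 targets it, but not before a labial or velar stop → unchanged [n].
/h/ — not in any rule's target class → [h].
Rule 2 applies to /i/ (between /h/ and /m/: before a nasal consonant) → [ĩ].
/m/ (between /i/ and /h/) is unaffected → [m].
/h/ stays [h].
/a/ (between /h/ and /t/): rule 2 targets it, but not before a nasal consonant → unchanged [a].
/t/ meets the environment for rule 1 (immediately before a consonant) → [ʔ].
/n/ (between /t/ and /u/) fails the environment for rule 3, so it stays [n].
/u/ (word-final): rule 2 targets it, but not before a nasal consonant → unchanged [u].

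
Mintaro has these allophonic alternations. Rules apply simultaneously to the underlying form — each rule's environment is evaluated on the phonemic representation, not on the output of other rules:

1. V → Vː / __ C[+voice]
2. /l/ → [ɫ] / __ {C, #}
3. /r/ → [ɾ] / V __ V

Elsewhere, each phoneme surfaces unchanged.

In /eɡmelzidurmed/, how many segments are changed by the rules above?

Segments that undergo a rule: /e/ → [eː] (rule 1); /e/ → [eː] (rule 1); /l/ → [ɫ] (rule 2); /i/ → [iː] (rule 1); /u/ → [uː] (rule 1); /e/ → [eː] (rule 1).
All other segments surface unchanged.

6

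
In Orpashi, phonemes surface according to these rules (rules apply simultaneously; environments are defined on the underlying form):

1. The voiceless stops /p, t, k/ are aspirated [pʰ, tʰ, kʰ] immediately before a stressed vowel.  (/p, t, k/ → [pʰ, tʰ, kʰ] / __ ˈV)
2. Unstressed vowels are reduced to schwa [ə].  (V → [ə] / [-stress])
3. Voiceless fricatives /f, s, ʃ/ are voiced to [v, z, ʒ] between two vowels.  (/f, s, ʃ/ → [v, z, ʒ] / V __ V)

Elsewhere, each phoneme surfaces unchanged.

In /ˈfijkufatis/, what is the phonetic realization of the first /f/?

/f/ (word-initial) is in the target of rule 3 but the environment (between two vowels) is not met → [f].

[f]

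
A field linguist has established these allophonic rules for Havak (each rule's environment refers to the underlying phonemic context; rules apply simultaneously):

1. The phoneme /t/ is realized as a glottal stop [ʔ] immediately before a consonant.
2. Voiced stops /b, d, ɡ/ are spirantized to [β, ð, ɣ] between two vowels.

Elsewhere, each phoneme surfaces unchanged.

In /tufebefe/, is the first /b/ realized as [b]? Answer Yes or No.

No

/b/ (between /e/ and /e/): between two vowels, so rule 2 applies → [β].
The actual realization is [β], not [b].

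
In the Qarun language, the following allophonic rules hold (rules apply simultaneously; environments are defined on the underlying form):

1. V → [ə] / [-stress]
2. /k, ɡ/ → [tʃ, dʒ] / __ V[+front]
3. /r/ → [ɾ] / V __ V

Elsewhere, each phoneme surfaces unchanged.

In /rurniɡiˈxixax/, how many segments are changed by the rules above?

Segments that undergo a rule: /u/ → [ə] (rule 1); /i/ → [ə] (rule 1); /ɡ/ → [dʒ] (rule 2); /i/ → [ə] (rule 1); /a/ → [ə] (rule 1).
All other segments surface unchanged.

5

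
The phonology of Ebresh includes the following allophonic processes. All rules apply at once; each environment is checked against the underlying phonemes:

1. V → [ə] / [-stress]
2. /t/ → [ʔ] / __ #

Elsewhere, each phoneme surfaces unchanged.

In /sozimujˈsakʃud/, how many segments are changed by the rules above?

Segments that undergo a rule: /o/ → [ə] (rule 1); /i/ → [ə] (rule 1); /u/ → [ə] (rule 1); /u/ → [ə] (rule 1).
All other segments surface unchanged.

4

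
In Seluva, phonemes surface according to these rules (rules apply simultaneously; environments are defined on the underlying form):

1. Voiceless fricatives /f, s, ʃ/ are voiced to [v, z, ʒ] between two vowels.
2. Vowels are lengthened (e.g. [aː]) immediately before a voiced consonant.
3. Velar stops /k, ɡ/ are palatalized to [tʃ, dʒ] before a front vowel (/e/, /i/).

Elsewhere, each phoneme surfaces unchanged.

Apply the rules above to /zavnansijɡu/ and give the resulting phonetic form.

[zaːvnaːnsiːjɡu]

/a/ — between /z/ and /v/, before a voiced consonant — surfaces as [aː] (rule 2).
Rule 2 applies to /a/ (between /n/ and /n/: before a voiced consonant) → [aː].
/s/ (between /n/ and /i/): rule 1 targets it, but not between two vowels → unchanged [s].
/i/ (between /s/ and /j/) occurs before a voiced consonant → [iː] by rule 2.
/ɡ/ (between /j/ and /u/) is in the target of rule 3 but the environment (before a front vowel) is not met → [ɡ].
/u/ — word-final; rule 2 does not apply here → [u].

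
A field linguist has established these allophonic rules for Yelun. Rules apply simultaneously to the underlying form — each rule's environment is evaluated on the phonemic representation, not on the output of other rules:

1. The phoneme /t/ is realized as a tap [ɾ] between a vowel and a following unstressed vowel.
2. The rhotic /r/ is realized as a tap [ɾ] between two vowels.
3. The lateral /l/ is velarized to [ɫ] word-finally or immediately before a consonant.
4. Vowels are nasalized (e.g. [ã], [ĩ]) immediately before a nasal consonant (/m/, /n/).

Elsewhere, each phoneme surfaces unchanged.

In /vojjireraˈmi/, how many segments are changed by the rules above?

3

Segments that undergo a rule: /r/ → [ɾ] (rule 2); /r/ → [ɾ] (rule 2); /a/ → [ã] (rule 4).
All other segments surface unchanged.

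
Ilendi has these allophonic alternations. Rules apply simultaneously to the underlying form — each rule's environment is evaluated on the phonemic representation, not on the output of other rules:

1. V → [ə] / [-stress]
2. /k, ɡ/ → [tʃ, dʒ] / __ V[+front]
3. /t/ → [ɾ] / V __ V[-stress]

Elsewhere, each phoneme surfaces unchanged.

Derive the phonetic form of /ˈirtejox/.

[ˈirtəjəx]

/i/ (word-initial) fails the environment for rule 1, so it stays [i].
/r/ (between /i/ and /t/) is unaffected → [r].
/t/ (between /r/ and /e/): rule 3 targets it, but not between a vowel and a following unstressed vowel → unchanged [t].
Rule 1 applies to /e/ (between /t/ and /j/: in an unstressed syllable) → [ə].
/j/ stays [j].
Rule 1 applies to /o/ (between /j/ and /x/: in an unstressed syllable) → [ə].
/x/ — not in any rule's target class → [x].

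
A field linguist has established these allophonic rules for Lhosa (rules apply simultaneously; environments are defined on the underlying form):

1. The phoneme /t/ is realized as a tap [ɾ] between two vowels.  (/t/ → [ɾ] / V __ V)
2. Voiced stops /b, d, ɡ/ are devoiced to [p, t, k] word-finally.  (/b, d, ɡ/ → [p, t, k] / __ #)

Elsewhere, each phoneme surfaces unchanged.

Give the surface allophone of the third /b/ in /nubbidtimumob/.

/b/ (word-final) occurs word-finally → [p] by rule 2.

[p]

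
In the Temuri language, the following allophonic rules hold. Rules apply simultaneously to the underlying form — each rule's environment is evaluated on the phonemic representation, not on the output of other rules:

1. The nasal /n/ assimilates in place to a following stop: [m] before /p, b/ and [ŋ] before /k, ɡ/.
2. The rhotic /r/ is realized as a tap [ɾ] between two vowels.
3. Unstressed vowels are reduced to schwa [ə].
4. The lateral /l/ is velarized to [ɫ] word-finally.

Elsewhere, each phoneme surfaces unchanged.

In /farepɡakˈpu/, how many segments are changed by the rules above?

Segments that undergo a rule: /a/ → [ə] (rule 3); /r/ → [ɾ] (rule 2); /e/ → [ə] (rule 3); /a/ → [ə] (rule 3).
All other segments surface unchanged.

4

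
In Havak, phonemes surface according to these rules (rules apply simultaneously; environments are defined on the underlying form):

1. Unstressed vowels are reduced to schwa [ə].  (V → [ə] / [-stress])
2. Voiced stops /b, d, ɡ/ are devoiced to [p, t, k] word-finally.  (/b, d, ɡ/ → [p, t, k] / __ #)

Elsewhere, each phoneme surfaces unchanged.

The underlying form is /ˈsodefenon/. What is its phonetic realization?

[ˈsodəfənən]

/s/ — not in any rule's target class → [s].
/o/ (between /s/ and /d/) fails the environment for rule 1, so it stays [o].
/d/ (between /o/ and /e/): rule 2 targets it, but not word-finally → unchanged [d].
/e/ — between /d/ and /f/, in an unstressed syllable — surfaces as [ə] (rule 1).
/f/ (between /e/ and /e/): no rule targets it → [f].
/e/ meets the environment for rule 1 (in an unstressed syllable) → [ə].
/n/ (between /e/ and /o/): no rule targets it → [n].
/o/ meets the environment for rule 1 (in an unstressed syllable) → [ə].
/n/ (word-final) is unaffected → [n].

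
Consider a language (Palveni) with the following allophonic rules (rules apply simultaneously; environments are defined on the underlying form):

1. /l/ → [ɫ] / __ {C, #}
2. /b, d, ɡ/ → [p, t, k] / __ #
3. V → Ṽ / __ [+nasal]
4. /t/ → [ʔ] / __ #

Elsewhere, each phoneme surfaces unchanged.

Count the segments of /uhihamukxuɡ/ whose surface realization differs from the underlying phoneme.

Segments that undergo a rule: /a/ → [ã] (rule 3); /ɡ/ → [k] (rule 2).
All other segments surface unchanged.

2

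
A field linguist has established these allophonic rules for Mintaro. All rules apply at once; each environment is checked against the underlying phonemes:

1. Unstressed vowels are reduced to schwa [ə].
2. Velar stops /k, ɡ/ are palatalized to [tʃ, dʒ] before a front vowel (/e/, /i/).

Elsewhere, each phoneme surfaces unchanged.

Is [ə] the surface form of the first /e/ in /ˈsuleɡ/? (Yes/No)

Yes

/e/ (between /l/ and /ɡ/): in an unstressed syllable, so rule 1 applies → [ə].
The actual realization is [ə], which matches [ə].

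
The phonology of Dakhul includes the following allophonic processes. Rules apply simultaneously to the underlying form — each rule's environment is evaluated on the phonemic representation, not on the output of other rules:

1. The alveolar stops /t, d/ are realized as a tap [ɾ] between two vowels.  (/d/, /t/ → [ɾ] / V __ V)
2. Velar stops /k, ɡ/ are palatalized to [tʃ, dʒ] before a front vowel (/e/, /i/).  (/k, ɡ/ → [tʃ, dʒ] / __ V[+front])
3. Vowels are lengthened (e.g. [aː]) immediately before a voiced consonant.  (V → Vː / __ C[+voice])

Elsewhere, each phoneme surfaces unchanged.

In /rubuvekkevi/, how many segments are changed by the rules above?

Segments that undergo a rule: /u/ → [uː] (rule 3); /u/ → [uː] (rule 3); /k/ → [tʃ] (rule 2); /e/ → [eː] (rule 3).
All other segments surface unchanged.

4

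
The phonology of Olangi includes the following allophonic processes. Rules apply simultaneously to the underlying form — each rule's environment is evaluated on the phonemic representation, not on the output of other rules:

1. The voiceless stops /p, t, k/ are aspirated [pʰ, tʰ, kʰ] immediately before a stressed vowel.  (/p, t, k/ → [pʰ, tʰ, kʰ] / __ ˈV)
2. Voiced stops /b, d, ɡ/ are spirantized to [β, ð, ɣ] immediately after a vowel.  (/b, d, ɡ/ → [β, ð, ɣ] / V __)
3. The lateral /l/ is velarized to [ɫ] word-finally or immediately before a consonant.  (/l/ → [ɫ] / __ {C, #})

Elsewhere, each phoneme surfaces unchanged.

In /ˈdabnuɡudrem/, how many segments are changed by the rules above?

3

Segments that undergo a rule: /b/ → [β] (rule 2); /ɡ/ → [ɣ] (rule 2); /d/ → [ð] (rule 2).
All other segments surface unchanged.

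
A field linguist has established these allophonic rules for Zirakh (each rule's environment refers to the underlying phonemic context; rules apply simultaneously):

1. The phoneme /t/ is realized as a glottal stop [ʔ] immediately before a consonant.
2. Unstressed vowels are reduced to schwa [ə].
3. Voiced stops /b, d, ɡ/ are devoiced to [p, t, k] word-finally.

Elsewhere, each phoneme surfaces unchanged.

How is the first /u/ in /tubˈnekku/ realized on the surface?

[ə]

/u/ (between /t/ and /b/) occurs in an unstressed syllable → [ə] by rule 2.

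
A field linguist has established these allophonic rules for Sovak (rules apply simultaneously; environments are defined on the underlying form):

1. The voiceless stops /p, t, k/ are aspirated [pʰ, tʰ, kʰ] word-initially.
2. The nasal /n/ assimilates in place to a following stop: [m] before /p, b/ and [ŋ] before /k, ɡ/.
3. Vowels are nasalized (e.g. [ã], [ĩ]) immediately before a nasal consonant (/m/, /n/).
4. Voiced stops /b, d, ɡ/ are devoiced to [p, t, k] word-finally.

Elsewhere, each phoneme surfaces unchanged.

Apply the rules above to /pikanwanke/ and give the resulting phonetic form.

/p/ — word-initial, word-initially — surfaces as [pʰ] (rule 1).
/i/ (between /p/ and /k/) fails the environment for rule 3, so it stays [i].
/k/ (between /i/ and /a/) fails the environment for rule 1, so it stays [k].
/a/ meets the environment for rule 3 (before a nasal consonant) → [ã].
/n/ — between /a/ and /w/; rule 2 does not apply here → [n].
/w/ (between /n/ and /a/): no rule targets it → [w].
/a/ (between /w/ and /n/): before a nasal consonant, so rule 3 applies → [ã].
Rule 2 applies to /n/ (between /a/ and /k/: before a labial or velar stop) → [ŋ].
/k/ (between /n/ and /e/) is in the target of rule 1 but the environment (word-initially) is not met → [k].
/e/ (word-final) fails the environment for rule 3, so it stays [e].

[pʰikãnwãŋke]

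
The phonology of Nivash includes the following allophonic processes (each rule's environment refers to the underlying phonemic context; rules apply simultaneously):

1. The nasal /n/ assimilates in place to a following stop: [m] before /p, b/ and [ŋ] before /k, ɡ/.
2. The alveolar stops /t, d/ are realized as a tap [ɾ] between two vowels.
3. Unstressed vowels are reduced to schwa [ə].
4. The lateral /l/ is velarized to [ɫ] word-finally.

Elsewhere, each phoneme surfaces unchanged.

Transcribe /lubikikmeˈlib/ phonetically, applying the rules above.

/l/ (word-initial) is in the target of rule 4 but the environment (word-finally) is not met → [l].
/u/ (between /l/ and /b/): in an unstressed syllable, so rule 3 applies → [ə].
/i/ — between /b/ and /k/, in an unstressed syllable — surfaces as [ə] (rule 3).
/i/ — between /k/ and /k/, in an unstressed syllable — surfaces as [ə] (rule 3).
/e/ (between /m/ and /l/) occurs in an unstressed syllable → [ə] by rule 3.
/l/ — between /e/ and /i/; rule 4 does not apply here → [l].
/i/ (between /l/ and /b/): rule 3 targets it, but not in an unstressed syllable → unchanged [i].

[ləbəkəkməˈlib]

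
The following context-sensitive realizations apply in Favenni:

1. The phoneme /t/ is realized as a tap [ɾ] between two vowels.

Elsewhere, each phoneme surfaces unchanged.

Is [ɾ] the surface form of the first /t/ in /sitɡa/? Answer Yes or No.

No

/t/ (between /i/ and /ɡ/): rule 1 targets it, but not between two vowels → unchanged [t].
The actual realization is [t], not [ɾ].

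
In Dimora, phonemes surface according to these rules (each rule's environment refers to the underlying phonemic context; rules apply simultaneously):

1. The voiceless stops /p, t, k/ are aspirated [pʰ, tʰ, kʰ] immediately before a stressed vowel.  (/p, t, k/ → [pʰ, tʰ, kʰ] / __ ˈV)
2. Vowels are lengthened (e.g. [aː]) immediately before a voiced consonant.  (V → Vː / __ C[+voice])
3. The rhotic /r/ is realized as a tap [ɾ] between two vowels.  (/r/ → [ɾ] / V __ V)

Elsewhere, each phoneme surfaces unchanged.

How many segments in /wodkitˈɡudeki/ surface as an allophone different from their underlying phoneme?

2

Segments that undergo a rule: /o/ → [oː] (rule 2); /u/ → [uː] (rule 2).
All other segments surface unchanged.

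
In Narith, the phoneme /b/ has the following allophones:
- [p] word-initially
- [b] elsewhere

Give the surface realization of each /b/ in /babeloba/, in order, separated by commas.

Occurrence 1 (position 1): word-initially → [p].
Occurrence 2 (position 3): no conditioning environment matches → elsewhere allophone [b].
Occurrence 3 (position 7): no conditioning environment matches → elsewhere allophone [b].

[p], [b], [b]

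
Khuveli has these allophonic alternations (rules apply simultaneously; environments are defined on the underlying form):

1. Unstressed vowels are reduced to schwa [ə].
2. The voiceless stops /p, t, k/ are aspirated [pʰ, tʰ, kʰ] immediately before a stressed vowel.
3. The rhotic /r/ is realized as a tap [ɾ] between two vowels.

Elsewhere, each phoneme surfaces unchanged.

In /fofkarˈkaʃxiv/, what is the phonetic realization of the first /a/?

[ə]

Rule 1 applies to /a/ (between /k/ and /r/: in an unstressed syllable) → [ə].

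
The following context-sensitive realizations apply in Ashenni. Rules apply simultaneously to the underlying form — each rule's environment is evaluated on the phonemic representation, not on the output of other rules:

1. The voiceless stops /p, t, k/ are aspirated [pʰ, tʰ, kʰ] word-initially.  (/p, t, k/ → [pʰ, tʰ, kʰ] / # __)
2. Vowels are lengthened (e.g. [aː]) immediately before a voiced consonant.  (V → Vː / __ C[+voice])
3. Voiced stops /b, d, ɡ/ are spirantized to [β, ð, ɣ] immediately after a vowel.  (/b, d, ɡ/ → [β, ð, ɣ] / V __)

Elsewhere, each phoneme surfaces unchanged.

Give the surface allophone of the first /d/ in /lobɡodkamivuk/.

[ð]

/d/ meets the environment for rule 3 (immediately after a vowel) → [ð].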